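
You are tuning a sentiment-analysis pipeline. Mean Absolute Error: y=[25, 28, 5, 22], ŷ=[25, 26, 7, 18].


Absolute errors: |25-25|=0, |28-26|=2, |5-7|=2, |22-18|=4
Sum = 8
MAE = 8/4 = 2

2


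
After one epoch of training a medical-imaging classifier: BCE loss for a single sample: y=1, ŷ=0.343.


BCE = -[y·ln(p) + (1-y)·ln(1-p)]
= -1·ln(0.343) - 0
= -ln(0.343) = 1.07

1.07


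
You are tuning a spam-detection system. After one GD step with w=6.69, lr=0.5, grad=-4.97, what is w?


w_new = w - α·∇
= 6.69 - 0.5·-4.97
= 6.69 + 2.485
= 9.175

9.175


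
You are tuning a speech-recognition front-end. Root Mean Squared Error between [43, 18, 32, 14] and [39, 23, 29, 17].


MSE = 59/4 = 14.75
RMSE = √(59/4) = 3.8406

3.8406


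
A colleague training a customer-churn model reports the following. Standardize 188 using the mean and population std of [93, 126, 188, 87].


μ = 123.5, σ = 40.0905
z = (188 - 123.5)/40.0905 = 1.6089

1.6089


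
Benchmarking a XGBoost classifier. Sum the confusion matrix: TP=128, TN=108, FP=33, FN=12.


Total = TP + TN + FP + FN
= 128 + 108 + 33 + 12
= 281
(Predicted positive: 161, predicted negative: 120)

281


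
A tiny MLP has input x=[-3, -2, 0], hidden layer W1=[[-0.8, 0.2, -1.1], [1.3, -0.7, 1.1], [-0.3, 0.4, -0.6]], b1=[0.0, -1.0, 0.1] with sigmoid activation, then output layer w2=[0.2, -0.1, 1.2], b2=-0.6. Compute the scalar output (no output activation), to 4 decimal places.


z1[0] = (-0.8)·(-3) + (0.2)·(-2) + (-1.1)·(0) + 0.0 = 2.0
z1[1] = (1.3)·(-3) + (-0.7)·(-2) + (1.1)·(0) - 1.0 = -3.5
z1[2] = (-0.3)·(-3) + (0.4)·(-2) + (-0.6)·(0) + 0.1 = 0.2
h = sigmoid(z1) = [0.8808, 0.0293, 0.5498]
output = (0.2)·(0.8808) + (-0.1)·(0.0293) + (1.2)·(0.5498) - 0.6 = 0.233

0.233


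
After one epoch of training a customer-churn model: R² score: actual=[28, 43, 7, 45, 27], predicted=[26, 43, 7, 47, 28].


ȳ = 30
SS_res = Σ(y-ŷ)² = 9
SS_tot = Σ(y-ȳ)² = 936
R² = 1 - SS_res/SS_tot = 1 - 0.0096 = 0.9904

0.9904


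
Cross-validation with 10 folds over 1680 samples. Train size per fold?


Fold size = 1680/10 = 168
Training per fold = 1680 - 168 = 1512

1512


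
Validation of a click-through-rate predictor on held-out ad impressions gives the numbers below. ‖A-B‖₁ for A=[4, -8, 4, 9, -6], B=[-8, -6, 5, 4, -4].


d = |4+ 8| + |-8+ 6| + |4-5| + |9-4| + |-6+ 4|
  = 12 + 2 + 1 + 5 + 2
  = 22

22


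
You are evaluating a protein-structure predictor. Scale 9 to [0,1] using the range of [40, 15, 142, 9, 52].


min=9, max=142
(9-9)/(142-9) = 0/133 = 0.0

0.0


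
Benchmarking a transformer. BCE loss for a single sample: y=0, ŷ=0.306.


BCE = -[y·ln(p) + (1-y)·ln(1-p)]
= -0 - 1·ln(1-0.306)
= -ln(0.694) = 0.3653

0.3653


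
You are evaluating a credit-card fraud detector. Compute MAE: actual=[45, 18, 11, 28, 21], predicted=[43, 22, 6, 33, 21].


Absolute errors: |45-43|=2, |18-22|=4, |11-6|=5, |28-33|=5, |21-21|=0
Sum = 16
MAE = 16/5 = 16/5

16/5


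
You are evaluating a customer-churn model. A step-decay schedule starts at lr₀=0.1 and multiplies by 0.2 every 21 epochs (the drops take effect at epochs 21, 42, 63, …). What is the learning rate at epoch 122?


n_drops = ⌊122/21⌋ = 5
lr = 0.1·0.2^5 = 0.1·0.00032 = 0.000032

0.000032


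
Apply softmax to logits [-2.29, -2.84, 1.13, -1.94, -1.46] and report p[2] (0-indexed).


Exponentials: e^-2.29=0.1013, e^-2.84=0.0584, e^1.13=3.0957, e^-1.94=0.1437, e^-1.46=0.2322
Sum = 3.6313
Softmax = [0.0279, 0.0161, 0.8525, 0.0396, 0.064]
p[2] = 3.0957/3.6313 = 0.8525

0.8525


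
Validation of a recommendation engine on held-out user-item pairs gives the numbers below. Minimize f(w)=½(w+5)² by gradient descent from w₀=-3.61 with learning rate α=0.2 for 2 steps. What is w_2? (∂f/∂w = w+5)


step 1: grad = -3.61+5 = 1.39; w = -3.61 - 0.2·(1.39) = -3.888
step 2: grad = -3.888+5 = 1.112; w = -3.888 - 0.2·(1.112) = -4.1104

-4.1104


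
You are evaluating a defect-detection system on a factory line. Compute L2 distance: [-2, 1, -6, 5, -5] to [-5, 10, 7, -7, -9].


d = √((-2+ 5)² + (1-10)² + (-6-7)² + (5+ 7)² + (-5+ 9)²)
  = √(9 + 81 + 169 + 144 + 16)
  = √419 = 20.4695

20.4695


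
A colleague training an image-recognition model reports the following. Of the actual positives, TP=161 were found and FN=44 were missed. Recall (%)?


Recall = TP/(TP+FN)
= 161/(161+44)
= 161/205 = 78.54%

78.54%


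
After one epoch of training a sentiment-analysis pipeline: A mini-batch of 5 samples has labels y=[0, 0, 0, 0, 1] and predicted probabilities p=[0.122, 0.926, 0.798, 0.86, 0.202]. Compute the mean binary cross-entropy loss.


L[0] = -ln(1-0.122) = -ln(0.878) = 0.1301
L[1] = -ln(1-0.926) = -ln(0.074) = 2.6037
L[2] = -ln(1-0.798) = -ln(0.202) = 1.5995
L[3] = -ln(1-0.86) = -ln(0.14) = 1.9661
L[4] = -ln(0.202) = 1.5995
mean = (0.1301 + 2.6037 + 1.5995 + 1.9661 + 1.5995)/5 = 1.5798

1.5798


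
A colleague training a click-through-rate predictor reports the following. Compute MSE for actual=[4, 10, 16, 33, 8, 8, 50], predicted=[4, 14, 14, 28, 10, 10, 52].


Squared errors: (4-4)²=0, (10-14)²=16, (16-14)²=4, (33-28)²=25, (8-10)²=4, (8-10)²=4, (50-52)²=4
Sum = 57
MSE = 57/7 = 57/7

57/7


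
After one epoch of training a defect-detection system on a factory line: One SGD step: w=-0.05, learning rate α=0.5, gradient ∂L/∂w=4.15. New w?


w_new = w - α·∇
= -0.05 - 0.5·4.15
= -0.05 - 2.075
= -2.125

-2.125


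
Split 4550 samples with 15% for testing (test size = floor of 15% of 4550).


Test = ⌊4550·15/100⌋ = 682
Train = 4550 - 682 = 3868

Train: 3868, Test: 682


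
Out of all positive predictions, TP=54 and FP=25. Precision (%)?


Precision = TP/(TP+FP)
= 54/(54+25)
= 54/79 = 68.35%

68.35%


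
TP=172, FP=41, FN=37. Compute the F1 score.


Precision = 172/213 = 0.8075
Recall = 172/209 = 0.823
F1 = 2·P·R/(P+R) = 2·TP/(2·TP+FP+FN) = 344/(344+41+37) = 344/422 = 0.8152

0.8152


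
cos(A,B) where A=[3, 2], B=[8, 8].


A·B = 3·8 + 2·8 = 40
‖A‖ = √13 = 3.6056, ‖B‖ = √128 = 11.3137
cos = 40/(√13·√128) = 40/√1664 = 0.9806

0.9806


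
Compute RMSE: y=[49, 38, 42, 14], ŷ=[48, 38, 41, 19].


MSE = 27/4 = 6.75
RMSE = √(27/4) = 2.5981

2.5981


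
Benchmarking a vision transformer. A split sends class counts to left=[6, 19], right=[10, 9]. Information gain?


Parent = [16, 28], H_parent = 0.9457
H_left = 0.795 (n=25), H_right = 0.998 (n=19)
H_children = (25/44)·0.795 + (19/44)·0.998 = 0.8827
IG = 0.9457 - 0.8827 = 0.063

0.063


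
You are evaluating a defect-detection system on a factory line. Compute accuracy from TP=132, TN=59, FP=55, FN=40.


Accuracy = (TP+TN)/(TP+TN+FP+FN)
= (132+59)/(286)
= 191/286 = 66.78%

66.78%


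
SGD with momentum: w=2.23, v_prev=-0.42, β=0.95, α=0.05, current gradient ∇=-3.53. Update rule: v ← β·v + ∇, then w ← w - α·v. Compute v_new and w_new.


v_new = 0.95·-0.42 - 3.53 = -0.399 - 3.53 = -3.929
w_new = 2.23 - 0.05·-3.929 = 2.23 + 0.19645 = 2.42645

v_new=-3.929, w_new=2.42645


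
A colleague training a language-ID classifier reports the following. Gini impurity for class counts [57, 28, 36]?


Probabilities: [57/121, 28/121, 36/121] ≈ [0.4711, 0.2314, 0.2975]
Σpᵢ² = (3249 + 784 + 1296)/121² = 5329/14641
Gini = 1 - Σpᵢ² = 1 - 5329/14641 = 0.636

0.636


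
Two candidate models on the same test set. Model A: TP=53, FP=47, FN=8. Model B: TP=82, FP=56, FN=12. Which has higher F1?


Model A: P=53/100=0.53, R=53/61=0.8689, F1=2PR/(P+R)=2TP/(2TP+FP+FN)=106/161=0.6584
Model B: P=82/138=0.5942, R=82/94=0.8723, F1=2PR/(P+R)=2TP/(2TP+FP+FN)=164/232=0.7069
0.6584 < 0.7069 → Model B

Model B


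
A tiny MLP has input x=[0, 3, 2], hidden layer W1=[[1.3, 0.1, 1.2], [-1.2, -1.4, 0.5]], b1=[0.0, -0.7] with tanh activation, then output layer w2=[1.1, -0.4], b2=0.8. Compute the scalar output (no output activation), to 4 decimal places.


z1[0] = (1.3)·(0) + (0.1)·(3) + (1.2)·(2) + 0.0 = 2.7
z1[1] = (-1.2)·(0) + (-1.4)·(3) + (0.5)·(2) - 0.7 = -3.9
h = tanh(z1) = [0.991, -0.9992]
output = (1.1)·(0.991) + (-0.4)·(-0.9992) + 0.8 = 2.2898

2.2898


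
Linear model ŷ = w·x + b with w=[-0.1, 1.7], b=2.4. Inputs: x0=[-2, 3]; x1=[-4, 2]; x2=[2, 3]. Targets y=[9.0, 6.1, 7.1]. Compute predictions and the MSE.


ŷ0 = (-0.1)·(-2) + (1.7)·(3) + 2.4 = 7.7
ŷ1 = (-0.1)·(-4) + (1.7)·(2) + 2.4 = 6.2
ŷ2 = (-0.1)·(2) + (1.7)·(3) + 2.4 = 7.3
errors² = [1.69, 0.01, 0.04]
MSE = 1.7400/3 = 0.58

0.58


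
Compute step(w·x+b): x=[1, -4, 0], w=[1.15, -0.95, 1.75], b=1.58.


z = (1)·(1.15) + (-4)·(-0.95) + (0)·(1.75) + 1.58
  = 6.53
step(z) = 1 (z≥0)

1


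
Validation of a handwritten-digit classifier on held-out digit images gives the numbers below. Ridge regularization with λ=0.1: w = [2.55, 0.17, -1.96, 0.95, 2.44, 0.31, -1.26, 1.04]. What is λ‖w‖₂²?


‖w‖₂² = (2.55)² + (0.17)² + (-1.96)² + (0.95)² + (2.44)² + (0.31)² + (-1.26)² + (1.04)²
     = 6.5025 + 0.0289 + 3.8416 + 0.9025 + 5.9536 + 0.0961 + 1.5876 + 1.0816
     = 19.9944
λ·‖w‖₂² = 0.1·19.9944 = 1.99944

1.99944


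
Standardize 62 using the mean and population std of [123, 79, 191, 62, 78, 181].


μ = 119, σ = 50.9477
z = (62 - 119)/50.9477 = -1.1188

-1.1188


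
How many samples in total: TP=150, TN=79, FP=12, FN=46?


Total = TP + TN + FP + FN
= 150 + 79 + 12 + 46
= 287
(Predicted positive: 162, predicted negative: 125)

287


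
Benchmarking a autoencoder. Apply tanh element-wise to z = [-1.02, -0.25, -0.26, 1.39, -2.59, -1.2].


tanh(-1.02) = -0.7699
tanh(-0.25) = -0.2449
tanh(-0.26) = -0.2543
tanh(1.39) = 0.8832
tanh(-2.59) = -0.9888
tanh(-1.2) = -0.8337
result = [-0.7699, -0.2449, -0.2543, 0.8832, -0.9888, -0.8337]

[-0.7699, -0.2449, -0.2543, 0.8832, -0.9888, -0.8337]


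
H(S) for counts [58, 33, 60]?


Probabilities: [58/151, 33/151, 60/151] ≈ [0.3841, 0.2185, 0.3974]
H = -((58/151)·log₂(58/151) + (33/151)·log₂(33/151) + (60/151)·log₂(60/151))
  = 1.5388 bits

1.5388 bits


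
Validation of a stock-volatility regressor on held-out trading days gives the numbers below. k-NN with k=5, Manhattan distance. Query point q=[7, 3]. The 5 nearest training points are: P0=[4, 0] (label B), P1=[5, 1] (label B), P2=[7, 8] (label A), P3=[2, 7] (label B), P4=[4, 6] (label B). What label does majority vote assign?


d(q,P0) = 6  (label B)
d(q,P1) = 4  (label B)
d(q,P2) = 5  (label A)
d(q,P3) = 9  (label B)
d(q,P4) = 6  (label B)
Votes: A=1, B=4
Majority → B

B


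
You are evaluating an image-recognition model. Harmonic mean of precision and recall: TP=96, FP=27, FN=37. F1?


Precision = 96/123 = 0.7805
Recall = 96/133 = 0.7218
F1 = 2·P·R/(P+R) = 2·TP/(2·TP+FP+FN) = 192/(192+27+37) = 192/256 = 0.75

0.75


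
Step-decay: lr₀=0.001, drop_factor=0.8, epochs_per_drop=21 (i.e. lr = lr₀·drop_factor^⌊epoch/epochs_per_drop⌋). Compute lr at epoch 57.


n_drops = ⌊57/21⌋ = 2
lr = 0.001·0.8^2 = 0.001·0.64 = 0.00064

0.00064


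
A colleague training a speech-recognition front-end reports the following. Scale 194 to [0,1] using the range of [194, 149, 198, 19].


min=19, max=198
(194-19)/(198-19) = 175/179 = 0.9777

0.9777


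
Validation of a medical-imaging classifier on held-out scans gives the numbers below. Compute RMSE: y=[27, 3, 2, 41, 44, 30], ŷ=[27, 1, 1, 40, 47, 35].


MSE = 40/6 = 6.6667
RMSE = √(40/6) = 2.582

2.582


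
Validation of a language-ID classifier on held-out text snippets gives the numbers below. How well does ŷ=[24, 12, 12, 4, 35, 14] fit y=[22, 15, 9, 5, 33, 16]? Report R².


ȳ = 16.6667
SS_res = Σ(y-ŷ)² = 31
SS_tot = Σ(y-ȳ)² = 493.33
R² = 1 - SS_res/SS_tot = 1 - 0.0628 = 0.9372

0.9372


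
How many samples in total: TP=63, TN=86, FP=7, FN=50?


Total = TP + TN + FP + FN
= 63 + 86 + 7 + 50
= 206
(Predicted positive: 70, predicted negative: 136)

206


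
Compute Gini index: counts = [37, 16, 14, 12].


Probabilities: [37/79, 16/79, 14/79, 12/79] ≈ [0.4684, 0.2025, 0.1772, 0.1519]
Σpᵢ² = (1369 + 256 + 196 + 144)/79² = 1965/6241
Gini = 1 - Σpᵢ² = 1 - 1965/6241 = 0.6851

0.6851


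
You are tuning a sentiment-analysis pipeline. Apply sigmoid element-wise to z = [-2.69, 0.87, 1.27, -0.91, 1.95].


σ(-2.69) = 1/(1+e^2.69) = 0.0636
σ(0.87) = 1/(1+e^-0.87) = 0.7047
σ(1.27) = 1/(1+e^-1.27) = 0.7807
σ(-0.91) = 1/(1+e^0.91) = 0.287
σ(1.95) = 1/(1+e^-1.95) = 0.8754
result = [0.0636, 0.7047, 0.7807, 0.287, 0.8754]

[0.0636, 0.7047, 0.7807, 0.287, 0.8754]


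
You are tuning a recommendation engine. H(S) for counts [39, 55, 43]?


Probabilities: [39/137, 55/137, 43/137] ≈ [0.2847, 0.4015, 0.3139]
H = -((39/137)·log₂(39/137) + (55/137)·log₂(55/137) + (43/137)·log₂(43/137))
  = 1.5693 bits

1.5693 bits


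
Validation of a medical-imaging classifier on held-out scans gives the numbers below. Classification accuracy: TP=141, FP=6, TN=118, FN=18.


Accuracy = (TP+TN)/(TP+TN+FP+FN)
= (141+118)/(283)
= 259/283 = 91.52%

91.52%


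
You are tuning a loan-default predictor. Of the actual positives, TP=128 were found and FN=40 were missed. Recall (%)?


Recall = TP/(TP+FN)
= 128/(128+40)
= 128/168 = 76.19%

76.19%


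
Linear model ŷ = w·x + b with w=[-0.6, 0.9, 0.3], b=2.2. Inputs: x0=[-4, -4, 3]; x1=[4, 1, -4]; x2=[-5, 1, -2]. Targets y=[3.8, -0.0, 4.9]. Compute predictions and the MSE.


ŷ0 = (-0.6)·(-4) + (0.9)·(-4) + (0.3)·(3) + 2.2 = 1.9
ŷ1 = (-0.6)·(4) + (0.9)·(1) + (0.3)·(-4) + 2.2 = -0.5
ŷ2 = (-0.6)·(-5) + (0.9)·(1) + (0.3)·(-2) + 2.2 = 5.5
errors² = [3.61, 0.25, 0.36]
MSE = 4.2200/3 = 1.4067

1.4067


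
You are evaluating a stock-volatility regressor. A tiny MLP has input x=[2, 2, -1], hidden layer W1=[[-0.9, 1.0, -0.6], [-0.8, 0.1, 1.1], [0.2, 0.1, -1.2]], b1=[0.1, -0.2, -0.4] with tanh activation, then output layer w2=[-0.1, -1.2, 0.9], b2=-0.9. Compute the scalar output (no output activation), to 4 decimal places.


z1[0] = (-0.9)·(2) + (1.0)·(2) + (-0.6)·(-1) + 0.1 = 0.9
z1[1] = (-0.8)·(2) + (0.1)·(2) + (1.1)·(-1) - 0.2 = -2.7
z1[2] = (0.2)·(2) + (0.1)·(2) + (-1.2)·(-1) - 0.4 = 1.4
h = tanh(z1) = [0.7163, -0.991, 0.8854]
output = (-0.1)·(0.7163) + (-1.2)·(-0.991) + (0.9)·(0.8854) - 0.9 = 1.0144

1.0144


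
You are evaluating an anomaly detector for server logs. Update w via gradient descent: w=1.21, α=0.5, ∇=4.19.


w_new = w - α·∇
= 1.21 - 0.5·4.19
= 1.21 - 2.095
= -0.885

-0.885


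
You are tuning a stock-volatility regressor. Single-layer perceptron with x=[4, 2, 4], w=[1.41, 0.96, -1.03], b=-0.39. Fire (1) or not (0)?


z = (4)·(1.41) + (2)·(0.96) + (4)·(-1.03) - 0.39
  = 3.05
step(z) = 1 (z≥0)

1


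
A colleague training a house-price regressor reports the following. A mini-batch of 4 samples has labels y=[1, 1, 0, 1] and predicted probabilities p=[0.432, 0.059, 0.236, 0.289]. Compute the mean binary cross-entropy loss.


L[0] = -ln(0.432) = 0.8393
L[1] = -ln(0.059) = 2.8302
L[2] = -ln(1-0.236) = -ln(0.764) = 0.2692
L[3] = -ln(0.289) = 1.2413
mean = (0.8393 + 2.8302 + 0.2692 + 1.2413)/4 = 1.295

1.295


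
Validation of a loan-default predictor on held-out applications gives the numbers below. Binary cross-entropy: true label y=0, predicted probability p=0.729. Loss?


BCE = -[y·ln(p) + (1-y)·ln(1-p)]
= -0 - 1·ln(1-0.729)
= -ln(0.271) = 1.3056

1.3056


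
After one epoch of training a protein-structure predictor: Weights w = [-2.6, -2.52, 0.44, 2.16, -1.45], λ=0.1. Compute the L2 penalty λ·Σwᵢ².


‖w‖₂² = (-2.6)² + (-2.52)² + (0.44)² + (2.16)² + (-1.45)²
     = 6.76 + 6.3504 + 0.1936 + 4.6656 + 2.1025
     = 20.0721
λ·‖w‖₂² = 0.1·20.0721 = 2.00721

2.00721


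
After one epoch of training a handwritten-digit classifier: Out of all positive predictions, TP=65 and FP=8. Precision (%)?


Precision = TP/(TP+FP)
= 65/(65+8)
= 65/73 = 89.04%

89.04%


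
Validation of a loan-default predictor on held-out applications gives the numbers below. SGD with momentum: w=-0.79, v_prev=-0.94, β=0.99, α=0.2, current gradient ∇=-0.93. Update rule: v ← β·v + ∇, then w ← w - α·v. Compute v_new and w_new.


v_new = 0.99·-0.94 - 0.93 = -0.9306 - 0.93 = -1.8606
w_new = -0.79 - 0.2·-1.8606 = -0.79 + 0.37212 = -0.41788

v_new=-1.8606, w_new=-0.41788


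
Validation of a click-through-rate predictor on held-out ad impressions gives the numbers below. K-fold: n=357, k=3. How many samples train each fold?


Fold size = 357/3 = 119
Training per fold = 357 - 119 = 238

238


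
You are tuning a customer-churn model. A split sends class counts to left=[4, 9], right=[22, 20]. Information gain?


Parent = [26, 29], H_parent = 0.9979
H_left = 0.8905 (n=13), H_right = 0.9984 (n=42)
H_children = (13/55)·0.8905 + (42/55)·0.9984 = 0.9729
IG = 0.9979 - 0.9729 = 0.025

0.025


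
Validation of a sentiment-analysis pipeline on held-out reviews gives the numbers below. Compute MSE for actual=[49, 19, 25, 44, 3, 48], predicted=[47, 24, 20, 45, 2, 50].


Squared errors: (49-47)²=4, (19-24)²=25, (25-20)²=25, (44-45)²=1, (3-2)²=1, (48-50)²=4
Sum = 60
MSE = 60/6 = 10

10


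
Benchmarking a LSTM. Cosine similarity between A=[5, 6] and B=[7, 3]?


A·B = 5·7 + 6·3 = 53
‖A‖ = √61 = 7.8102, ‖B‖ = √58 = 7.6158
cos = 53/(√61·√58) = 53/√3538 = 0.891

0.891


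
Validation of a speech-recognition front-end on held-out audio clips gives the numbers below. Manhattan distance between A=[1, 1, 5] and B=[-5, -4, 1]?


d = |1+ 5| + |1+ 4| + |5-1|
  = 6 + 5 + 4
  = 15

15


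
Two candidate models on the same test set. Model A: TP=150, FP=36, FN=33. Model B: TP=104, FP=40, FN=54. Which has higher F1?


Model A: P=150/186=0.8065, R=150/183=0.8197, F1=2PR/(P+R)=2TP/(2TP+FP+FN)=300/369=0.813
Model B: P=104/144=0.7222, R=104/158=0.6582, F1=2PR/(P+R)=2TP/(2TP+FP+FN)=208/302=0.6887
0.813 > 0.6887 → Model A

Model A


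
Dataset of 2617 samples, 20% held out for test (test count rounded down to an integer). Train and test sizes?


Test = ⌊2617·20/100⌋ = 523
Train = 2617 - 523 = 2094

Train: 2094, Test: 523


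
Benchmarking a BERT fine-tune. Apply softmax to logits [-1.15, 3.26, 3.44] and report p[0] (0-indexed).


Exponentials: e^-1.15=0.3166, e^3.26=26.0495, e^3.44=31.187
Sum = 57.5531
Softmax = [0.0055, 0.4526, 0.5419]
p[0] = 0.3166/57.5531 = 0.0055

0.0055


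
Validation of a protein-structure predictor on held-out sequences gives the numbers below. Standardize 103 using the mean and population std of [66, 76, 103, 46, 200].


μ = 98.2, σ = 54.1125
z = (103 - 98.2)/54.1125 = 0.0887

0.0887


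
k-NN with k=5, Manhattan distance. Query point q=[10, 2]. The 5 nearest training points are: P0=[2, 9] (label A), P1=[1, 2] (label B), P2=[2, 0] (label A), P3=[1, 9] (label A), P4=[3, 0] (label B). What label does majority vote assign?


d(q,P0) = 15  (label A)
d(q,P1) = 9  (label B)
d(q,P2) = 10  (label A)
d(q,P3) = 16  (label A)
d(q,P4) = 9  (label B)
Votes: A=3, B=2
Majority → A

A


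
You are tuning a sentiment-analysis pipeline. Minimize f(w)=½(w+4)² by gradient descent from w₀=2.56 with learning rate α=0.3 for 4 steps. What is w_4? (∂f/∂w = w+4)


step 1: grad = 2.56+4 = 6.56; w = 2.56 - 0.3·(6.56) = 0.592
step 2: grad = 0.592+4 = 4.592; w = 0.592 - 0.3·(4.592) = -0.7856
step 3: grad = -0.7856+4 = 3.2144; w = -0.7856 - 0.3·(3.2144) = -1.74992
step 4: grad = -1.74992+4 = 2.25008; w = -1.74992 - 0.3·(2.25008) = -2.424944

-2.424944


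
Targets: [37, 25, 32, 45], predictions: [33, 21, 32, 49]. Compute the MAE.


Absolute errors: |37-33|=4, |25-21|=4, |32-32|=0, |45-49|=4
Sum = 12
MAE = 12/4 = 3

3


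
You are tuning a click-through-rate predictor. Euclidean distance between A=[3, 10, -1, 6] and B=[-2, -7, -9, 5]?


d = √((3+ 2)² + (10+ 7)² + (-1+ 9)² + (6-5)²)
  = √(25 + 289 + 64 + 1)
  = √379 = 19.4679

19.4679


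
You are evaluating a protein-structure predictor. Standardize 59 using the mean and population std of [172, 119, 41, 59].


μ = 97.75, σ = 51.6884
z = (59 - 97.75)/51.6884 = -0.7497

-0.7497


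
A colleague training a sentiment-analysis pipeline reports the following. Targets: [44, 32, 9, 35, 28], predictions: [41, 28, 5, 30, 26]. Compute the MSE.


Squared errors: (44-41)²=9, (32-28)²=16, (9-5)²=16, (35-30)²=25, (28-26)²=4
Sum = 70
MSE = 70/5 = 14

14


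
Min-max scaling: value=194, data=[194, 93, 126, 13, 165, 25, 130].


min=13, max=194
(194-13)/(194-13) = 181/181 = 1.0

1.0


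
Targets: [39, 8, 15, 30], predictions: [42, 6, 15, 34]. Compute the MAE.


Absolute errors: |39-42|=3, |8-6|=2, |15-15|=0, |30-34|=4
Sum = 9
MAE = 9/4 = 9/4

9/4


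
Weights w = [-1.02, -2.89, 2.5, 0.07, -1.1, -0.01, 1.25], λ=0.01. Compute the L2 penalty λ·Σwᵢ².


‖w‖₂² = (-1.02)² + (-2.89)² + (2.5)² + (0.07)² + (-1.1)² + (-0.01)² + (1.25)²
     = 1.0404 + 8.3521 + 6.25 + 0.0049 + 1.21 + 0.0001 + 1.5625
     = 18.42
λ·‖w‖₂² = 0.01·18.42 = 0.1842

0.1842


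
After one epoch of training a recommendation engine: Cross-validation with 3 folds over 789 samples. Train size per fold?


Fold size = 789/3 = 263
Training per fold = 789 - 263 = 526

526


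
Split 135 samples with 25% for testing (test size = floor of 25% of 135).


Test = ⌊135·25/100⌋ = 33
Train = 135 - 33 = 102

Train: 102, Test: 33


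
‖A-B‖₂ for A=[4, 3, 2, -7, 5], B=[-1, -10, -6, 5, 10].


d = √((4+ 1)² + (3+ 10)² + (2+ 6)² + (-7-5)² + (5-10)²)
  = √(25 + 169 + 64 + 144 + 25)
  = √427 = 20.664

20.664


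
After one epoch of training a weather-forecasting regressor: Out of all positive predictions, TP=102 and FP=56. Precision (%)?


Precision = TP/(TP+FP)
= 102/(102+56)
= 102/158 = 64.56%

64.56%


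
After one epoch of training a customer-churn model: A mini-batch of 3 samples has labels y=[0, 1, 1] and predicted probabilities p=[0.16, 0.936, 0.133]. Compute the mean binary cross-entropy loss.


L[0] = -ln(1-0.16) = -ln(0.84) = 0.1744
L[1] = -ln(0.936) = 0.0661
L[2] = -ln(0.133) = 2.0174
mean = (0.1744 + 0.0661 + 2.0174)/3 = 0.7526

0.7526


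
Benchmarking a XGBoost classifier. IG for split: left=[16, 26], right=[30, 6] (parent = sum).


Parent = [46, 32], H_parent = 0.9766
H_left = 0.9587 (n=42), H_right = 0.65 (n=36)
H_children = (42/78)·0.9587 + (36/78)·0.65 = 0.8162
IG = 0.9766 - 0.8162 = 0.1604

0.1604


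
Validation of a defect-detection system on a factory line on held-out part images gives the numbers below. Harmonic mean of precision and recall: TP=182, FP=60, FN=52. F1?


Precision = 182/242 = 0.7521
Recall = 182/234 = 0.7778
F1 = 2·P·R/(P+R) = 2·TP/(2·TP+FP+FN) = 364/(364+60+52) = 364/476 = 0.7647

0.7647


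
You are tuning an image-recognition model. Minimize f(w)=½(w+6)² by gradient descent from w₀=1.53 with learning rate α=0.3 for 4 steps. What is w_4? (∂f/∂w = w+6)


step 1: grad = 1.53+6 = 7.53; w = 1.53 - 0.3·(7.53) = -0.729
step 2: grad = -0.729+6 = 5.271; w = -0.729 - 0.3·(5.271) = -2.3103
step 3: grad = -2.3103+6 = 3.6897; w = -2.3103 - 0.3·(3.6897) = -3.41721
step 4: grad = -3.41721+6 = 2.58279; w = -3.41721 - 0.3·(2.58279) = -4.192047

-4.192047


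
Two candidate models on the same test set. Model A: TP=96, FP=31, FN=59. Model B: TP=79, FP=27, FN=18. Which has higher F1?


Model A: P=96/127=0.7559, R=96/155=0.6194, F1=2PR/(P+R)=2TP/(2TP+FP+FN)=192/282=0.6809
Model B: P=79/106=0.7453, R=79/97=0.8144, F1=2PR/(P+R)=2TP/(2TP+FP+FN)=158/203=0.7783
0.6809 < 0.7783 → Model B

Model B


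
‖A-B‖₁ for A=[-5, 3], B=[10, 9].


d = |-5-10| + |3-9|
  = 15 + 6
  = 21

21


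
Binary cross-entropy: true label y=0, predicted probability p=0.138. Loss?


BCE = -[y·ln(p) + (1-y)·ln(1-p)]
= -0 - 1·ln(1-0.138)
= -ln(0.862) = 0.1485

0.1485


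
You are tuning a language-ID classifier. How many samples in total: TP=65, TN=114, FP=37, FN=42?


Total = TP + TN + FP + FN
= 65 + 114 + 37 + 42
= 258
(Predicted positive: 102, predicted negative: 156)

258


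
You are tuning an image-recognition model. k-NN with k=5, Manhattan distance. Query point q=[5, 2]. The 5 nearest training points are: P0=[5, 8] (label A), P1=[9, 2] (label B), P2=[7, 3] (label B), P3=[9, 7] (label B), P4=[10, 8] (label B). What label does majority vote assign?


d(q,P0) = 6  (label A)
d(q,P1) = 4  (label B)
d(q,P2) = 3  (label B)
d(q,P3) = 9  (label B)
d(q,P4) = 11  (label B)
Votes: A=1, B=4
Majority → B

B


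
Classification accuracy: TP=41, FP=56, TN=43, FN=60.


Accuracy = (TP+TN)/(TP+TN+FP+FN)
= (41+43)/(200)
= 84/200 = 42.0%

42.0%


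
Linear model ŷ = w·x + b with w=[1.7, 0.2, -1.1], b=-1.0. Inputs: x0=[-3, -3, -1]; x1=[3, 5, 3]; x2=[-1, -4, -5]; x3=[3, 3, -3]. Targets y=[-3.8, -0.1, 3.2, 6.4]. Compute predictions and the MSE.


ŷ0 = (1.7)·(-3) + (0.2)·(-3) + (-1.1)·(-1) - 1.0 = -5.6
ŷ1 = (1.7)·(3) + (0.2)·(5) + (-1.1)·(3) - 1.0 = 1.8
ŷ2 = (1.7)·(-1) + (0.2)·(-4) + (-1.1)·(-5) - 1.0 = 2.0
ŷ3 = (1.7)·(3) + (0.2)·(3) + (-1.1)·(-3) - 1.0 = 8.0
errors² = [3.24, 3.61, 1.44, 2.56]
MSE = 10.8500/4 = 2.7125

2.7125


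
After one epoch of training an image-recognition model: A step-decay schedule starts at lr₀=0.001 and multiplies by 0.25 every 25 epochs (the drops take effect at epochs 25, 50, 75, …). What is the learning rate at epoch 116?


n_drops = ⌊116/25⌋ = 4
lr = 0.001·0.25^4 = 0.001·0.00390625 = 0.00000390625

0.00000390625


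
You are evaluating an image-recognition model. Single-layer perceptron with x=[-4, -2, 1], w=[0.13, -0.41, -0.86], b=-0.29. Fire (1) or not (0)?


z = (-4)·(0.13) + (-2)·(-0.41) + (1)·(-0.86) - 0.29
  = -0.85
step(z) = 0 (z<0)

0


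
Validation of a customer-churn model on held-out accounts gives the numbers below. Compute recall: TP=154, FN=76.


Recall = TP/(TP+FN)
= 154/(154+76)
= 154/230 = 66.96%

66.96%


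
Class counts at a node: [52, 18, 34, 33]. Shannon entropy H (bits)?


Probabilities: [52/137, 18/137, 34/137, 33/137] ≈ [0.3796, 0.1314, 0.2482, 0.2409]
H = -((52/137)·log₂(52/137) + (18/137)·log₂(18/137) + (34/137)·log₂(34/137) + (33/137)·log₂(33/137))
  = 1.9088 bits

1.9088 bits


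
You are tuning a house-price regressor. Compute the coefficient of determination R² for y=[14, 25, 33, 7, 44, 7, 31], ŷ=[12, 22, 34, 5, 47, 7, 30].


ȳ = 23
SS_res = Σ(y-ŷ)² = 28
SS_tot = Σ(y-ȳ)² = 1202
R² = 1 - SS_res/SS_tot = 1 - 0.0233 = 0.9767

0.9767


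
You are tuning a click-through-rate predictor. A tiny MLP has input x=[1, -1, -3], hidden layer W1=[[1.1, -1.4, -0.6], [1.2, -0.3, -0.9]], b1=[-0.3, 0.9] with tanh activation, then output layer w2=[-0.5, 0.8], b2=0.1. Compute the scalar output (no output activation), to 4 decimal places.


z1[0] = (1.1)·(1) + (-1.4)·(-1) + (-0.6)·(-3) - 0.3 = 4.0
z1[1] = (1.2)·(1) + (-0.3)·(-1) + (-0.9)·(-3) + 0.9 = 5.1
h = tanh(z1) = [0.9993, 0.9999]
output = (-0.5)·(0.9993) + (0.8)·(0.9999) + 0.1 = 0.4003

0.4003


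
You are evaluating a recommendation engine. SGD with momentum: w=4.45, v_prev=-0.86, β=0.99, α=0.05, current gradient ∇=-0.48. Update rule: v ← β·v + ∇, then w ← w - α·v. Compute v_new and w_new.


v_new = 0.99·-0.86 - 0.48 = -0.8514 - 0.48 = -1.3314
w_new = 4.45 - 0.05·-1.3314 = 4.45 + 0.06657 = 4.51657

v_new=-1.3314, w_new=4.51657


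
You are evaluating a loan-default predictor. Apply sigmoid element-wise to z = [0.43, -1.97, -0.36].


σ(0.43) = 1/(1+e^-0.43) = 0.6059
σ(-1.97) = 1/(1+e^1.97) = 0.1224
σ(-0.36) = 1/(1+e^0.36) = 0.411
result = [0.6059, 0.1224, 0.411]

[0.6059, 0.1224, 0.411]


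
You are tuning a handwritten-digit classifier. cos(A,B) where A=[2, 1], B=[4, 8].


A·B = 2·4 + 1·8 = 16
‖A‖ = √5 = 2.2361, ‖B‖ = √80 = 8.9443
cos = 16/(√5·√80) = 16/√400 = 0.8

0.8


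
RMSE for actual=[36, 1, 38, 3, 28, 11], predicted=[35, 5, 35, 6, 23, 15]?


MSE = 76/6 = 12.6667
RMSE = √(76/6) = 3.559

3.559


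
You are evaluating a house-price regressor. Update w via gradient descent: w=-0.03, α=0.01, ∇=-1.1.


w_new = w - α·∇
= -0.03 - 0.01·-1.1
= -0.03 + 0.011
= -0.019

-0.019


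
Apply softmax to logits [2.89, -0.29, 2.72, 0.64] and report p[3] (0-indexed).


Exponentials: e^2.89=17.9933, e^-0.29=0.7483, e^2.72=15.1803, e^0.64=1.8965
Sum = 35.8184
Softmax = [0.5023, 0.0209, 0.4238, 0.0529]
p[3] = 1.8965/35.8184 = 0.0529

0.0529


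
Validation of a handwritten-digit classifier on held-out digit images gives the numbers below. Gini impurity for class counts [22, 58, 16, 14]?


Probabilities: [22/110, 58/110, 16/110, 14/110] ≈ [0.2, 0.5273, 0.1455, 0.1273]
Σpᵢ² = (484 + 3364 + 256 + 196)/110² = 4300/12100
Gini = 1 - Σpᵢ² = 1 - 4300/12100 = 0.6446

0.6446


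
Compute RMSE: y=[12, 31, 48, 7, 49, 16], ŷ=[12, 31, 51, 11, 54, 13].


MSE = 59/6 = 9.8333
RMSE = √(59/6) = 3.1358

3.1358


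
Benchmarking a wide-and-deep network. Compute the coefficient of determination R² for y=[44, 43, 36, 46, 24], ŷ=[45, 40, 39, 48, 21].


ȳ = 38.6
SS_res = Σ(y-ŷ)² = 32
SS_tot = Σ(y-ȳ)² = 323.2
R² = 1 - SS_res/SS_tot = 1 - 0.099 = 0.901

0.901


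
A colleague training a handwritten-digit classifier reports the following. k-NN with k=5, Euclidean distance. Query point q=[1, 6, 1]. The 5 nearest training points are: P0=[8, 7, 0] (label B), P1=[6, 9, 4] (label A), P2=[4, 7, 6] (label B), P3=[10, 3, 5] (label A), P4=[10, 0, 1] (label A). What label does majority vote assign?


d(q,P0) = 7.1414  (label B)
d(q,P1) = 6.5574  (label A)
d(q,P2) = 5.9161  (label B)
d(q,P3) = 10.2956  (label A)
d(q,P4) = 10.8167  (label A)
Votes: A=3, B=2
Majority → A

A


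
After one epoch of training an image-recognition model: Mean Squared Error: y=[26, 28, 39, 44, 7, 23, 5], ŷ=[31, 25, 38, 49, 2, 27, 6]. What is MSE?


Squared errors: (26-31)²=25, (28-25)²=9, (39-38)²=1, (44-49)²=25, (7-2)²=25, (23-27)²=16, (5-6)²=1
Sum = 102
MSE = 102/7 = 102/7

102/7


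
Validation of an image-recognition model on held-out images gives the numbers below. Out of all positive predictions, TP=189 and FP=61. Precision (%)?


Precision = TP/(TP+FP)
= 189/(189+61)
= 189/250 = 75.6%

75.6%


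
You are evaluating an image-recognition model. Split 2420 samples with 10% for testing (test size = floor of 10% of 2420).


Test = ⌊2420·10/100⌋ = 242
Train = 2420 - 242 = 2178

Train: 2178, Test: 242


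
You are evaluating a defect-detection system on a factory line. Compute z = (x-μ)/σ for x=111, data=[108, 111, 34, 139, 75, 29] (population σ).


μ = 82.6667, σ = 40.6721
z = (111 - 82.6667)/40.6721 = 0.6966

0.6966


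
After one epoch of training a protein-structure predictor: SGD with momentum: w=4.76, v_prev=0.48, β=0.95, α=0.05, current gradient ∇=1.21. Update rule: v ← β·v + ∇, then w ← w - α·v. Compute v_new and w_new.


v_new = 0.95·0.48 + 1.21 = 0.456 + 1.21 = 1.666
w_new = 4.76 - 0.05·1.666 = 4.76 - 0.0833 = 4.6767

v_new=1.666, w_new=4.6767


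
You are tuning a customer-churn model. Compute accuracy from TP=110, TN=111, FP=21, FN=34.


Accuracy = (TP+TN)/(TP+TN+FP+FN)
= (110+111)/(276)
= 221/276 = 80.07%

80.07%


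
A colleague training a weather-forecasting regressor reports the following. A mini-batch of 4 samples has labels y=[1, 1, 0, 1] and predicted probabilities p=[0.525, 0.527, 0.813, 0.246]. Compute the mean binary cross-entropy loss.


L[0] = -ln(0.525) = 0.6444
L[1] = -ln(0.527) = 0.6406
L[2] = -ln(1-0.813) = -ln(0.187) = 1.6766
L[3] = -ln(0.246) = 1.4024
mean = (0.6444 + 0.6406 + 1.6766 + 1.4024)/4 = 1.091

1.091


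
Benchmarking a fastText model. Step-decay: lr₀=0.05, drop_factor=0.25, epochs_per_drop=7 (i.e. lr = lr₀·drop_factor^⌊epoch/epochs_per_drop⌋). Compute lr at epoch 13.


n_drops = ⌊13/7⌋ = 1
lr = 0.05·0.25^1 = 0.05·0.25 = 0.0125

0.0125


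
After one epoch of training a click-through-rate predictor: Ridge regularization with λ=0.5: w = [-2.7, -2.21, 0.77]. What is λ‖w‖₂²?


‖w‖₂² = (-2.7)² + (-2.21)² + (0.77)²
     = 7.29 + 4.8841 + 0.5929
     = 12.767
λ·‖w‖₂² = 0.5·12.767 = 6.3835

6.3835


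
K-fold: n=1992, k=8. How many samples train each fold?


Fold size = 1992/8 = 249
Training per fold = 1992 - 249 = 1743

1743


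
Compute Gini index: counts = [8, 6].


Probabilities: [8/14, 6/14] ≈ [0.5714, 0.4286]
Σpᵢ² = (64 + 36)/14² = 100/196
Gini = 1 - Σpᵢ² = 1 - 100/196 = 0.4898

0.4898


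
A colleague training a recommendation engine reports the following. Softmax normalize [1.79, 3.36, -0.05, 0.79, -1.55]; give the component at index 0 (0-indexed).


Exponentials: e^1.79=5.9895, e^3.36=28.7892, e^-0.05=0.9512, e^0.79=2.2034, e^-1.55=0.2122
Sum = 38.1455
Softmax = [0.157, 0.7547, 0.0249, 0.0578, 0.0056]
p[0] = 5.9895/38.1455 = 0.157

0.157


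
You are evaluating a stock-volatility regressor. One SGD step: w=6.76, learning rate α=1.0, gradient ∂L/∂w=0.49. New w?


w_new = w - α·∇
= 6.76 - 1.0·0.49
= 6.76 - 0.49
= 6.27

6.27


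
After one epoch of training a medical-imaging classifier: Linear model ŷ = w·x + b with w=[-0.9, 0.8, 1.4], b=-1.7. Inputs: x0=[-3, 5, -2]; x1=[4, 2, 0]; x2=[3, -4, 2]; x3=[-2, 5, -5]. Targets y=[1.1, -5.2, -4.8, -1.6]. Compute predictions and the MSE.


ŷ0 = (-0.9)·(-3) + (0.8)·(5) + (1.4)·(-2) - 1.7 = 2.2
ŷ1 = (-0.9)·(4) + (0.8)·(2) + (1.4)·(0) - 1.7 = -3.7
ŷ2 = (-0.9)·(3) + (0.8)·(-4) + (1.4)·(2) - 1.7 = -4.8
ŷ3 = (-0.9)·(-2) + (0.8)·(5) + (1.4)·(-5) - 1.7 = -2.9
errors² = [1.21, 2.25, 0.0, 1.69]
MSE = 5.1500/4 = 1.2875

1.2875


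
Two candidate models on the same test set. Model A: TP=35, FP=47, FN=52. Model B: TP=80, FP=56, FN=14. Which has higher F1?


Model A: P=35/82=0.4268, R=35/87=0.4023, F1=2PR/(P+R)=2TP/(2TP+FP+FN)=70/169=0.4142
Model B: P=80/136=0.5882, R=80/94=0.8511, F1=2PR/(P+R)=2TP/(2TP+FP+FN)=160/230=0.6957
0.4142 < 0.6957 → Model B

Model B


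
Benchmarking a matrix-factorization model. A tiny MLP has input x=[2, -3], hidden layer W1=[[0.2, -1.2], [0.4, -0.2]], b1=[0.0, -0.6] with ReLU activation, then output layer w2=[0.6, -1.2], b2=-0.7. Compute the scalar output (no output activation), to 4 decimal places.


z1[0] = (0.2)·(2) + (-1.2)·(-3) + 0.0 = 4.0
z1[1] = (0.4)·(2) + (-0.2)·(-3) - 0.6 = 0.8
h = ReLU(z1) = [4.0, 0.8]
output = (0.6)·(4.0) + (-1.2)·(0.8) - 0.7 = 0.74

0.74


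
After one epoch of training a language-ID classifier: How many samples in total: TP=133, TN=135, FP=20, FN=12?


Total = TP + TN + FP + FN
= 133 + 135 + 20 + 12
= 300
(Predicted positive: 153, predicted negative: 147)

300


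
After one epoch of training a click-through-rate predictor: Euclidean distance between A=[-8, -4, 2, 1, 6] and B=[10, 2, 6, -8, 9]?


d = √((-8-10)² + (-4-2)² + (2-6)² + (1+ 8)² + (6-9)²)
  = √(324 + 36 + 16 + 81 + 9)
  = √466 = 21.587

21.587


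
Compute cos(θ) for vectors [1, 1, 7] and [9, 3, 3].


A·B = 1·9 + 1·3 + 7·3 = 33
‖A‖ = √51 = 7.1414, ‖B‖ = √99 = 9.9499
cos = 33/(√51·√99) = 33/√5049 = 0.4644

0.4644


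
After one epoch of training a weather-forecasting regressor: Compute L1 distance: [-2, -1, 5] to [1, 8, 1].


d = |-2-1| + |-1-8| + |5-1|
  = 3 + 9 + 4
  = 16

16


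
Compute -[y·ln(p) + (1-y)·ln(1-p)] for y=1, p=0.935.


BCE = -[y·ln(p) + (1-y)·ln(1-p)]
= -1·ln(0.935) - 0
= -ln(0.935) = 0.0672

0.0672


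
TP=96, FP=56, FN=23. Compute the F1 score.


Precision = 96/152 = 0.6316
Recall = 96/119 = 0.8067
F1 = 2·P·R/(P+R) = 2·TP/(2·TP+FP+FN) = 192/(192+56+23) = 192/271 = 0.7085

0.7085


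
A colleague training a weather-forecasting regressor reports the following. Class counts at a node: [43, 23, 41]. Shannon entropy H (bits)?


Probabilities: [43/107, 23/107, 41/107] ≈ [0.4019, 0.215, 0.3832]
H = -((43/107)·log₂(43/107) + (23/107)·log₂(23/107) + (41/107)·log₂(41/107))
  = 1.5356 bits

1.5356 bits


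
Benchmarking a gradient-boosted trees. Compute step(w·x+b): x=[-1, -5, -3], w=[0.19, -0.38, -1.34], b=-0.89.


z = (-1)·(0.19) + (-5)·(-0.38) + (-3)·(-1.34) - 0.89
  = 4.84
step(z) = 1 (z≥0)

1


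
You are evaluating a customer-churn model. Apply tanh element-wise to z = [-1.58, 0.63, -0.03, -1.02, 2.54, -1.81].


tanh(-1.58) = -0.9186
tanh(0.63) = 0.5581
tanh(-0.03) = -0.03
tanh(-1.02) = -0.7699
tanh(2.54) = 0.9876
tanh(-1.81) = -0.9478
result = [-0.9186, 0.5581, -0.03, -0.7699, 0.9876, -0.9478]

[-0.9186, 0.5581, -0.03, -0.7699, 0.9876, -0.9478]


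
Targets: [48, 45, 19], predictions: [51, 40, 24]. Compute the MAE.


Absolute errors: |48-51|=3, |45-40|=5, |19-24|=5
Sum = 13
MAE = 13/3 = 13/3

13/3


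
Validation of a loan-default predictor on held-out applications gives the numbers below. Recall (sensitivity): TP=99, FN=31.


Recall = TP/(TP+FN)
= 99/(99+31)
= 99/130 = 76.15%

76.15%


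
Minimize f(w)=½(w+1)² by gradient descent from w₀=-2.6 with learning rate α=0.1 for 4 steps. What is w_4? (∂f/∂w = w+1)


step 1: grad = -2.6+1 = -1.6; w = -2.6 - 0.1·(-1.6) = -2.44
step 2: grad = -2.44+1 = -1.44; w = -2.44 - 0.1·(-1.44) = -2.296
step 3: grad = -2.296+1 = -1.296; w = -2.296 - 0.1·(-1.296) = -2.1664
step 4: grad = -2.1664+1 = -1.1664; w = -2.1664 - 0.1·(-1.1664) = -2.04976

-2.04976


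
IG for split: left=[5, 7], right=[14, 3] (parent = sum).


Parent = [19, 10], H_parent = 0.9294
H_left = 0.9799 (n=12), H_right = 0.6723 (n=17)
H_children = (12/29)·0.9799 + (17/29)·0.6723 = 0.7996
IG = 0.9294 - 0.7996 = 0.1298

0.1298


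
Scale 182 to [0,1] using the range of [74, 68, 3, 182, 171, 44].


min=3, max=182
(182-3)/(182-3) = 179/179 = 1.0

1.0


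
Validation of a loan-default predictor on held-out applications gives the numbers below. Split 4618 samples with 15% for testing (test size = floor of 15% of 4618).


Test = ⌊4618·15/100⌋ = 692
Train = 4618 - 692 = 3926

Train: 3926, Test: 692


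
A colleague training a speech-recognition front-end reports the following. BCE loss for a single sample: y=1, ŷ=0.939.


BCE = -[y·ln(p) + (1-y)·ln(1-p)]
= -1·ln(0.939) - 0
= -ln(0.939) = 0.0629

0.0629


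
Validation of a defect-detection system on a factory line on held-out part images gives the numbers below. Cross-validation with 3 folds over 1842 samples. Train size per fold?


Fold size = 1842/3 = 614
Training per fold = 1842 - 614 = 1228

1228


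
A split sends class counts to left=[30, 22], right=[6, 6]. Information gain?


Parent = [36, 28], H_parent = 0.9887
H_left = 0.9829 (n=52), H_right = 1 (n=12)
H_children = (52/64)·0.9829 + (12/64)·1 = 0.9861
IG = 0.9887 - 0.9861 = 0.0026

0.0026


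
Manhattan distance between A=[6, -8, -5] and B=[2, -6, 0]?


d = |6-2| + |-8+ 6| + |-5-0|
  = 4 + 2 + 5
  = 11

11


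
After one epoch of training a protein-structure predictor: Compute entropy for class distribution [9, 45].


Probabilities: [9/54, 45/54] ≈ [0.1667, 0.8333]
H = -((9/54)·log₂(9/54) + (45/54)·log₂(45/54))
  = 0.65 bits

0.65 bits


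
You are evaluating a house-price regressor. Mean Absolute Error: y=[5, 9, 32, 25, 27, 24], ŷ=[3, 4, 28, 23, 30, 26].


Absolute errors: |5-3|=2, |9-4|=5, |32-28|=4, |25-23|=2, |27-30|=3, |24-26|=2
Sum = 18
MAE = 18/6 = 3

3


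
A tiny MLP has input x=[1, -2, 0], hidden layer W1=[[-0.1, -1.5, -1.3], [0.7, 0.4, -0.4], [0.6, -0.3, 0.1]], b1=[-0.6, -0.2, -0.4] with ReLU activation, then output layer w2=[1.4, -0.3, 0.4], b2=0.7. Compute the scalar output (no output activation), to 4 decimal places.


z1[0] = (-0.1)·(1) + (-1.5)·(-2) + (-1.3)·(0) - 0.6 = 2.3
z1[1] = (0.7)·(1) + (0.4)·(-2) + (-0.4)·(0) - 0.2 = -0.3
z1[2] = (0.6)·(1) + (-0.3)·(-2) + (0.1)·(0) - 0.4 = 0.8
h = ReLU(z1) = [2.3, 0.0, 0.8]
output = (1.4)·(2.3) + (-0.3)·(0.0) + (0.4)·(0.8) + 0.7 = 4.24

4.24
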